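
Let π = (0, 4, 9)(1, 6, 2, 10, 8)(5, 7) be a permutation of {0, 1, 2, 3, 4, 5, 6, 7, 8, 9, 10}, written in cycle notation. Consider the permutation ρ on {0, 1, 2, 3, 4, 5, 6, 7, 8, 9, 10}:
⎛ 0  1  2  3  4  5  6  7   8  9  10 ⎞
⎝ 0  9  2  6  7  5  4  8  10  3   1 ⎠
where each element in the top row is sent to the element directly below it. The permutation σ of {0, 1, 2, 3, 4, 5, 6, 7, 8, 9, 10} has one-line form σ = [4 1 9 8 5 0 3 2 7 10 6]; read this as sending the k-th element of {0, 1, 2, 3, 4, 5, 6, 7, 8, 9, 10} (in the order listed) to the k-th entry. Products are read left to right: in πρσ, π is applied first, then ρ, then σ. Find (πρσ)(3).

3

Apply the permutations in order: π(3) = 3, then ρ(3) = 6, then σ(6) = 3. So (πρσ)(3) = 3.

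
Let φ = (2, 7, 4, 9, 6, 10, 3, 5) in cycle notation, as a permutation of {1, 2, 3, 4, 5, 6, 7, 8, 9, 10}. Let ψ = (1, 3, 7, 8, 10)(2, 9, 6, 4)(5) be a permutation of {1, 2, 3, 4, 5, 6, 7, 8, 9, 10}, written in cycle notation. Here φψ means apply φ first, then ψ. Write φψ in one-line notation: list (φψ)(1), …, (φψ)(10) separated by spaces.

(φψ)(x) = ψ(φ(x)). Computing each image: ψ(φ(1)) = ψ(1) = 3, ψ(φ(2)) = ψ(7) = 8, ψ(φ(3)) = ψ(5) = 5, ψ(φ(4)) = ψ(9) = 6, ψ(φ(5)) = ψ(2) = 9, ψ(φ(6)) = ψ(10) = 1, ψ(φ(7)) = ψ(4) = 2, ψ(φ(8)) = ψ(8) = 10, ψ(φ(9)) = ψ(6) = 4, ψ(φ(10)) = ψ(3) = 7.
Hence φψ = [3 8 5 6 9 1 2 10 4 7].

3 8 5 6 9 1 2 10 4 7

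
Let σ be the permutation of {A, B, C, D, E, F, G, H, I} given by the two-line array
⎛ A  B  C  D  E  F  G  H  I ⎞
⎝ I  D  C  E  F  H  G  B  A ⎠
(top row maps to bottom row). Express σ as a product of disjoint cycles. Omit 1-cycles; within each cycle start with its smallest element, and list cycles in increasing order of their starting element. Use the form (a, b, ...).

(A, I)(B, D, E, F, H)

From A: A → I → A, closing the cycle (A, I).
Repeating from the next unused element and collecting all non-trivial cycles gives (A, I)(B, D, E, F, H).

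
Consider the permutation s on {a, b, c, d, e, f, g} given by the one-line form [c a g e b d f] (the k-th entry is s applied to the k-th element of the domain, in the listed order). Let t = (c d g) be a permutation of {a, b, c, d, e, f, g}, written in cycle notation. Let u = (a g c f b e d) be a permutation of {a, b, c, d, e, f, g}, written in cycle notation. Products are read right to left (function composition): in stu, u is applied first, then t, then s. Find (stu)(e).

Chase e: u(e) = d; t(d) = g; s(g) = f. Hence (stu)(e) = f.

f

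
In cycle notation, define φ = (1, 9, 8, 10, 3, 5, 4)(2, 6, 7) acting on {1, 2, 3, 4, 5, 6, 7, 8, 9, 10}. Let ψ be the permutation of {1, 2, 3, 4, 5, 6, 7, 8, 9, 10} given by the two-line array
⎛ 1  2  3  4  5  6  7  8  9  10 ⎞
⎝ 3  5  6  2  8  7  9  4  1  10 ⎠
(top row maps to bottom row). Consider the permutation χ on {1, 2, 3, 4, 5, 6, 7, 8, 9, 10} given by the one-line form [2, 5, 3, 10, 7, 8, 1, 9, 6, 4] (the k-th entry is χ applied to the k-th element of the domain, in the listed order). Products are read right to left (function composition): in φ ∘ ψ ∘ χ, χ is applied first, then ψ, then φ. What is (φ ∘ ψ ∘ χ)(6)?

Apply the permutations in order: χ(6) = 8, then ψ(8) = 4, then φ(4) = 1. So (φ ∘ ψ ∘ χ)(6) = 1.

1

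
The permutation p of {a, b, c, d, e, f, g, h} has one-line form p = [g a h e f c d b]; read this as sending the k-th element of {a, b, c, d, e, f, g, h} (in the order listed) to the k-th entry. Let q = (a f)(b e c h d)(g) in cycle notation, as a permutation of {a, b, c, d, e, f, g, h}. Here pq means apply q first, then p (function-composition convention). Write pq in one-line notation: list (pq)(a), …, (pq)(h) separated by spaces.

c f b a h g d e

(pq)(x) = p(q(x)). Computing each image: p(q(a)) = p(f) = c, p(q(b)) = p(e) = f, p(q(c)) = p(h) = b, p(q(d)) = p(b) = a, p(q(e)) = p(c) = h, p(q(f)) = p(a) = g, p(q(g)) = p(g) = d, p(q(h)) = p(d) = e.
Hence pq = [c f b a h g d e].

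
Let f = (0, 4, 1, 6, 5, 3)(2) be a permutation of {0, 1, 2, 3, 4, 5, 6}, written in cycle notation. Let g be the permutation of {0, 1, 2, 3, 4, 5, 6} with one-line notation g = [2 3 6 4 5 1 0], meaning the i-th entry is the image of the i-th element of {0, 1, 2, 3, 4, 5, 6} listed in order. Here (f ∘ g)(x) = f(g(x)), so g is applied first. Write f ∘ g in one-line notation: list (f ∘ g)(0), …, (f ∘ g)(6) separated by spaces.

2 0 5 1 3 6 4

(f ∘ g)(x) = f(g(x)). Computing each image: f(g(0)) = f(2) = 2, f(g(1)) = f(3) = 0, f(g(2)) = f(6) = 5, f(g(3)) = f(4) = 1, f(g(4)) = f(5) = 3, f(g(5)) = f(1) = 6, f(g(6)) = f(0) = 4.
Hence f ∘ g = [2 0 5 1 3 6 4].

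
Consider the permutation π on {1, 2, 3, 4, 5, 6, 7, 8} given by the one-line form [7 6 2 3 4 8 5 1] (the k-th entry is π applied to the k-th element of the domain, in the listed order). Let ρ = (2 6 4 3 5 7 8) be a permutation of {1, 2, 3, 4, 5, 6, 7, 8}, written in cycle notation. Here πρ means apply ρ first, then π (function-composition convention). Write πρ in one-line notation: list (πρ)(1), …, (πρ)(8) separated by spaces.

Chase each element through ρ then π: 1 → 1 → 7; 2 → 6 → 8; 3 → 5 → 4; 4 → 3 → 2; 5 → 7 → 5; 6 → 4 → 3; 7 → 8 → 1; 8 → 2 → 6.
Collecting the images, πρ = [7 8 4 2 5 3 1 6].

7 8 4 2 5 3 1 6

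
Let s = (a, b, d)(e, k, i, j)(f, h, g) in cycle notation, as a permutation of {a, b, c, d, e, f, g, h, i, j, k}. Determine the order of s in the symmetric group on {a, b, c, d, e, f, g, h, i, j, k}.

12

The cycle type of s is (4, 3, 3, 1).
Since disjoint cycles commute, ord(s) = lcm(4, 3, 3) = 12.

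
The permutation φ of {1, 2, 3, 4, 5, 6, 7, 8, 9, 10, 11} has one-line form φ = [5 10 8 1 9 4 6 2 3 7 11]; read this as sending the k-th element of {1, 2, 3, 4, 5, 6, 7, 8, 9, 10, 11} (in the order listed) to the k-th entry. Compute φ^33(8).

7

Tracing 8 → 2 → … returns to 8 after 10 steps, so 8 lies in a 10-cycle (1, 5, 9, 3, 8, 2, 10, 7, 6, 4).
Powers repeat with period 10 on this cycle, and 33 mod 10 = 3, so φ^33(8) = φ^3(8).
Stepping 3 places around the cycle: 8 → 2 → 10 → 7.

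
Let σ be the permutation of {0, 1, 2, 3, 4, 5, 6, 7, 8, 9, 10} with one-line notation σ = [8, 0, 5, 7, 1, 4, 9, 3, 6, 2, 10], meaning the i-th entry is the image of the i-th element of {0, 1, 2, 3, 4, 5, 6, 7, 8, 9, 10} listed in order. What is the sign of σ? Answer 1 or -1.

1

In disjoint-cycle form the cycle lengths are 8, 2, 1.
A cycle is odd iff its length is even; σ has 2 even-length cycles, so sgn(σ) = (−1)^2 and σ is even.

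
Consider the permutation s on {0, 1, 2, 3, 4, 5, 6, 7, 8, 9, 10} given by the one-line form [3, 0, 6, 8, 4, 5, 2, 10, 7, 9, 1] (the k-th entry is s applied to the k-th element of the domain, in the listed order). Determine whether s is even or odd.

In disjoint-cycle form the cycle lengths are 6, 2, 1, 1, 1.
A cycle is odd iff its length is even; s has 2 even-length cycles, so sgn(s) = (−1)^2 and s is even.

even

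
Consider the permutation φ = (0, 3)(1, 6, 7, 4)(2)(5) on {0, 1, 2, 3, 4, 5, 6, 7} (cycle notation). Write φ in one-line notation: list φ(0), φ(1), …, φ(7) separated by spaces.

Image by image: 0→3, 1→6, 2→2, 3→0, 4→1, 5→5, 6→7, 7→4.
Listing these in domain order gives 3 6 2 0 1 5 7 4.

3 6 2 0 1 5 7 4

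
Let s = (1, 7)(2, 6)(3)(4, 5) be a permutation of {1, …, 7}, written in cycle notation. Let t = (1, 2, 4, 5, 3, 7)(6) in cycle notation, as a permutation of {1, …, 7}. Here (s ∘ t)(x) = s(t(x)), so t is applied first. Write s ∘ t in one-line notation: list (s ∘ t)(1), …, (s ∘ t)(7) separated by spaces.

Chase each element through t then s: 1 → 2 → 6; 2 → 4 → 5; 3 → 7 → 1; 4 → 5 → 4; 5 → 3 → 3; 6 → 6 → 2; 7 → 1 → 7.
Collecting the images, s ∘ t = [6 5 1 4 3 2 7].

6 5 1 4 3 2 7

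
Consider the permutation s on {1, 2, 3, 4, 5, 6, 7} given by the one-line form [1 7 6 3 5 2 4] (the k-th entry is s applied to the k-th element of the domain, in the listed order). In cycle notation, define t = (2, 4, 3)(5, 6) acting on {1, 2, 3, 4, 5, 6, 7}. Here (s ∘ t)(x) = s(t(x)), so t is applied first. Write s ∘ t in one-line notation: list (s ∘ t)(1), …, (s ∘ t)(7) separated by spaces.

1 3 7 6 2 5 4

For each element, apply t then s: 1 → 1 → 1; 2 → 4 → 3; 3 → 2 → 7; 4 → 3 → 6; 5 → 6 → 2; 6 → 5 → 5; 7 → 7 → 4.
Collecting the images, s ∘ t = [1 3 7 6 2 5 4].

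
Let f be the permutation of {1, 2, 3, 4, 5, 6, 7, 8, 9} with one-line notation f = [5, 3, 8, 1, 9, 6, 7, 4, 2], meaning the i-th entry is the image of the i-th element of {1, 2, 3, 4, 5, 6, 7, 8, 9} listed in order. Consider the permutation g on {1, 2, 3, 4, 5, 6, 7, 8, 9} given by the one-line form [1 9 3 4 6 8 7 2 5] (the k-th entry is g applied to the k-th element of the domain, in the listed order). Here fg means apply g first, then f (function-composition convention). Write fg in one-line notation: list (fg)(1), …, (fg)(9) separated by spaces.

For each element, apply g then f: 1 → 1 → 5; 2 → 9 → 2; 3 → 3 → 8; 4 → 4 → 1; 5 → 6 → 6; 6 → 8 → 4; 7 → 7 → 7; 8 → 2 → 3; 9 → 5 → 9.
Collecting the images, fg = [5 2 8 1 6 4 7 3 9].

5 2 8 1 6 4 7 3 9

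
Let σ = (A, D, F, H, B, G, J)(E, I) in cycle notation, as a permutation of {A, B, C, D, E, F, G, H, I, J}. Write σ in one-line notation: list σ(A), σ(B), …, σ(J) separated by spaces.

Each element maps to the next entry in its cycle (wrapping to the front): A↦D, B↦G, C↦C, D↦F, E↦I, F↦H, G↦J, H↦B, I↦E, J↦A.
So the one-line form is D G C F I H J B E A.

D G C F I H J B E A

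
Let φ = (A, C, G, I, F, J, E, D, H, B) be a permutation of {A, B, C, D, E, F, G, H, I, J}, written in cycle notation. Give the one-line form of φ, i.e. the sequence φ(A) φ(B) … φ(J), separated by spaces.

C A G H D J I B F E

Image by image: A↦C, B↦A, C↦G, D↦H, E↦D, F↦J, G↦I, H↦B, I↦F, J↦E.
So the one-line form is C A G H D J I B F E.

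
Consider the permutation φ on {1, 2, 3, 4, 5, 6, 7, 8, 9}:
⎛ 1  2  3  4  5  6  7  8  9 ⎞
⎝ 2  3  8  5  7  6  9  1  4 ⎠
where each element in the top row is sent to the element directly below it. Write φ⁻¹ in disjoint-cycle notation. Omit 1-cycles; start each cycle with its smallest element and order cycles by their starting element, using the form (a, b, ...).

The cycle decomposition of φ is (1, 2, 3, 8)(4, 5, 7, 9).
The inverse reverses every cycle; in canonical form, φ⁻¹ = (1, 8, 3, 2)(4, 9, 7, 5).

(1, 8, 3, 2)(4, 9, 7, 5)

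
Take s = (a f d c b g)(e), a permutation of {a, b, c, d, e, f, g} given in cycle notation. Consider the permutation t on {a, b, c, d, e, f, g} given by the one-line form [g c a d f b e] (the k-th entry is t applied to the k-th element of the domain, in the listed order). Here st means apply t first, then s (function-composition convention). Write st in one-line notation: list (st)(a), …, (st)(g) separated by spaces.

For each element, apply t then s: a → g → a; b → c → b; c → a → f; d → d → c; e → f → d; f → b → g; g → e → e.
Collecting the images, st = [a b f c d g e].

a b f c d g e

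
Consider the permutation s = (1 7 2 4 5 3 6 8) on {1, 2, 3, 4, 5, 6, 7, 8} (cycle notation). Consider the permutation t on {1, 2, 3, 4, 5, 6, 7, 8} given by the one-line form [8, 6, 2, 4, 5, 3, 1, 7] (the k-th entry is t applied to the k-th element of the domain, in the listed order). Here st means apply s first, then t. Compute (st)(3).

(st)(3) = t(s(3)). s(3) = 6, then t(6) = 3. So (st)(3) = 3.

3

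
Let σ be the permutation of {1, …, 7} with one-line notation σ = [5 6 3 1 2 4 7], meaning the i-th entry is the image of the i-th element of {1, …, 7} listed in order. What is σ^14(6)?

Tracing 6 → 4 → … returns to 6 after 5 steps, so 6 lies in a 5-cycle (1 5 2 6 4).
On a 5-cycle, σ^5 is the identity, so σ^14 = σ^4 there (14 ≡ 4 mod 5).
Stepping 4 places around the cycle: 6 → 4 → 1 → 5 → 2.

2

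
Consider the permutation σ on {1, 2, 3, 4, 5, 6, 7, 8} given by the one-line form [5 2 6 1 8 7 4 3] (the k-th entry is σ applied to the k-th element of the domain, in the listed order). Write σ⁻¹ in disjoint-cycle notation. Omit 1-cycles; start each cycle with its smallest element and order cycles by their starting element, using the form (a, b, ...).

The cycle decomposition of σ is (1, 5, 8, 3, 6, 7, 4).
Reversing each cycle (and rotating so the smallest element leads) gives σ⁻¹ = (1, 4, 7, 6, 3, 8, 5).

(1, 4, 7, 6, 3, 8, 5)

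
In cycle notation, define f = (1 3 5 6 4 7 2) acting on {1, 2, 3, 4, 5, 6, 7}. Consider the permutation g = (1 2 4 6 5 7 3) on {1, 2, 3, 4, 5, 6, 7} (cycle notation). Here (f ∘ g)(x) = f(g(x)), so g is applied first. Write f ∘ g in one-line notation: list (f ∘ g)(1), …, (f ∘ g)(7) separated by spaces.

1 7 3 4 2 6 5

Chase each element through g then f: 1 → 2 → 1; 2 → 4 → 7; 3 → 1 → 3; 4 → 6 → 4; 5 → 7 → 2; 6 → 5 → 6; 7 → 3 → 5.
Collecting the images, f ∘ g = [1 7 3 4 2 6 5].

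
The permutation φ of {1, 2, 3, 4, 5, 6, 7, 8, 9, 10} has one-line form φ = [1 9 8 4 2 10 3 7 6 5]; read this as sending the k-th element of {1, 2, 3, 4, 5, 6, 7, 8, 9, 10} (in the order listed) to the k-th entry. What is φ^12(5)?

9

Tracing 5 → 2 → … returns to 5 after 5 steps, so 5 lies in a 5-cycle (2, 9, 6, 10, 5).
Powers repeat with period 5 on this cycle, and 12 mod 5 = 2, so φ^12(5) = φ^2(5).
Stepping 2 places around the cycle: 5 → 2 → 9.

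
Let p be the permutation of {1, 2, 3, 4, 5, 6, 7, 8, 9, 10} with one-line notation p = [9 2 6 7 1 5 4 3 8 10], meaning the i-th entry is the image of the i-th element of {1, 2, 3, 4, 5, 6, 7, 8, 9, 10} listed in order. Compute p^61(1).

9

Tracing 1 → 9 → … returns to 1 after 6 steps, so 1 lies in a 6-cycle (1, 9, 8, 3, 6, 5).
On a 6-cycle, p^6 is the identity, so p^61 = p^1 there (61 ≡ 1 mod 6).
Advancing 1 step from 1: 1 → 9.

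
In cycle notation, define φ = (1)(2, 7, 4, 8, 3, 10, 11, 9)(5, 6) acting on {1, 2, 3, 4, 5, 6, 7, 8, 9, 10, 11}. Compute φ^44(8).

9

8 lies in the 8-cycle (2, 7, 4, 8, 3, 10, 11, 9).
Powers repeat with period 8 on this cycle, and 44 mod 8 = 4, so φ^44(8) = φ^4(8).
Advancing 4 steps from 8: 8 → 3 → 10 → 11 → 9.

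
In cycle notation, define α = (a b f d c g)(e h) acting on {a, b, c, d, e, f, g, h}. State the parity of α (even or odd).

The cycle lengths are 6, 2.
A cycle of length ℓ contributes ℓ−1 transpositions, so α is a product of 5 + 1 = 6 transpositions — even.

even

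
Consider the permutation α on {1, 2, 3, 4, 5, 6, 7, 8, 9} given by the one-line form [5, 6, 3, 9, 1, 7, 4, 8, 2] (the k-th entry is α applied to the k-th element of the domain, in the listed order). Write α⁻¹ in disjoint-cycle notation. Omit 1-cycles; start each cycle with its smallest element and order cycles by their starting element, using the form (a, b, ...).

(1, 5)(2, 9, 4, 7, 6)

First write α in disjoint cycles: (1, 5)(2, 6, 7, 4, 9).
The inverse reverses every cycle; in canonical form, α⁻¹ = (1, 5)(2, 9, 4, 7, 6).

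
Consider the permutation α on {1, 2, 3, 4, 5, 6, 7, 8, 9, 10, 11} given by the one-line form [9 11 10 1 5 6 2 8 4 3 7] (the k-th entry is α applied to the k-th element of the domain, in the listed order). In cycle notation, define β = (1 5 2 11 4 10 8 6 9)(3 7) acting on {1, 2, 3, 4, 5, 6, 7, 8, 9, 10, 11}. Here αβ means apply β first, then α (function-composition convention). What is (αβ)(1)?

5

β(1) = 5, then α(5) = 5; composing gives (αβ)(1) = 5.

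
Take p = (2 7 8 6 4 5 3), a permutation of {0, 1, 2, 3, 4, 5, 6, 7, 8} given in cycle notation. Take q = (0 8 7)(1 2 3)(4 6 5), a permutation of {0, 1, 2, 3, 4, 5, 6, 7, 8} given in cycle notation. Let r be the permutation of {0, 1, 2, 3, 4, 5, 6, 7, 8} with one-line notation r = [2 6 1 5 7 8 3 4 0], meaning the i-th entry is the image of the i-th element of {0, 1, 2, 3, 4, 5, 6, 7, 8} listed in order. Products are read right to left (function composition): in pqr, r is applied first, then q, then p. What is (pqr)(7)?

4

Apply the permutations in order: r(7) = 4, then q(4) = 6, then p(6) = 4. So (pqr)(7) = 4.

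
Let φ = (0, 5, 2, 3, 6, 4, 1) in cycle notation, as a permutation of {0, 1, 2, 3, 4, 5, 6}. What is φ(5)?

Within (0, 5, 2, 3, 6, 4, 1), 5 ↦ 2.

2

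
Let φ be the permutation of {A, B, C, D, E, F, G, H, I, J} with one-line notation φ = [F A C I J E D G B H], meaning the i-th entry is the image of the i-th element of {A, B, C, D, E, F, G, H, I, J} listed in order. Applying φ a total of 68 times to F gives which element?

Tracing F → E → … returns to F after 9 steps, so F lies in a 9-cycle (A, F, E, J, H, G, D, I, B).
Powers repeat with period 9 on this cycle, and 68 mod 9 = 5, so φ^68(F) = φ^5(F).
Advancing 5 steps from F: F → E → J → H → G → D.

D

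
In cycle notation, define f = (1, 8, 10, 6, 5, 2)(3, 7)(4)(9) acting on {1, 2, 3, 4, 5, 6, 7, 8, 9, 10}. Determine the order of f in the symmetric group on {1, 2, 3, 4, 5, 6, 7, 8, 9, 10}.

The disjoint cycles have lengths 6, 2, 1, 1.
The order is lcm(6, 2) = 6.

6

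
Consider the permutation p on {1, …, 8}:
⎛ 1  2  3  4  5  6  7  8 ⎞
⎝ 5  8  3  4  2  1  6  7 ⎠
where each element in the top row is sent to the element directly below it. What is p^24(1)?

1

Tracing 1 → 5 → … returns to 1 after 6 steps, so 1 lies in a 6-cycle (1, 5, 2, 8, 7, 6).
Powers repeat with period 6 on this cycle, and 24 mod 6 = 0, so p^24(1) = p^0(1).
So p^24(1) = 1.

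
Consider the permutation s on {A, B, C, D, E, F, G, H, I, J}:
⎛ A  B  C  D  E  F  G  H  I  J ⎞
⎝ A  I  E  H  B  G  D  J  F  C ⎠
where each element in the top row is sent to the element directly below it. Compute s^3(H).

Tracing H → J → … returns to H after 9 steps, so H lies in a 9-cycle (B, I, F, G, D, H, J, C, E).
Advancing 3 steps from H: H → J → C → E.

E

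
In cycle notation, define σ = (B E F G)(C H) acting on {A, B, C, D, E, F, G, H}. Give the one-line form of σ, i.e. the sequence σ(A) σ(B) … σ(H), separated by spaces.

Reading each image from the cycles: A↦A, B↦E, C↦H, D↦D, E↦F, F↦G, G↦B, H↦C.
So the one-line form is A E H D F G B C.

A E H D F G B C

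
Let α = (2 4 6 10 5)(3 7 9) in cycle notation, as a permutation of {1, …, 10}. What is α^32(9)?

9 lies in the 3-cycle (3 7 9).
Since the cycle has length 3, α^32 acts on it the same as α^2 (32 mod 3 = 2).
Advancing 2 steps from 9: 9 → 3 → 7.

7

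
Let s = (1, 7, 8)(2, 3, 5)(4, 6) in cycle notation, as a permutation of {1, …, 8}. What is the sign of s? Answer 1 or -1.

-1

The cycle lengths are 3, 3, 2.
A cycle is odd iff its length is even; s has 1 even-length cycle, so sgn(s) = (−1)^1 and s is odd.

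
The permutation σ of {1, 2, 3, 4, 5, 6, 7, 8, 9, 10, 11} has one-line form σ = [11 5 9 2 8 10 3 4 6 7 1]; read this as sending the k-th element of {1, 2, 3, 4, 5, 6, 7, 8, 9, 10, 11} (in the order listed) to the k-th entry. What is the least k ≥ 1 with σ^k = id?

20

Writing σ as disjoint cycles, the cycle lengths are 5, 4, 2.
The order of σ is the least common multiple of its cycle lengths: lcm(5, 4, 2) = 20.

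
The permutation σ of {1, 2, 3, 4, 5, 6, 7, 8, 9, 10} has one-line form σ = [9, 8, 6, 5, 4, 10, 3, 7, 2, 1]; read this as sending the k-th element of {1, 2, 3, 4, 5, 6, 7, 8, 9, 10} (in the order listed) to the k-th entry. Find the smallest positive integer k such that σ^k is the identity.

Decomposing into disjoint cycles gives cycle lengths 8, 2.
Since disjoint cycles commute, ord(σ) = lcm(8, 2) = 8.

8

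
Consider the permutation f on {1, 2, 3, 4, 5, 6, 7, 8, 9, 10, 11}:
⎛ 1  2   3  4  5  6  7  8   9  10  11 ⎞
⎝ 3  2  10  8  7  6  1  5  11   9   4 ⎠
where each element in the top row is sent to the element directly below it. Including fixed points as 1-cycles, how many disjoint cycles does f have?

3

The cycle decomposition is (1 3 10 9 11 4 8 5 7)(2)(6), which has 3 cycles (counting 1-cycles).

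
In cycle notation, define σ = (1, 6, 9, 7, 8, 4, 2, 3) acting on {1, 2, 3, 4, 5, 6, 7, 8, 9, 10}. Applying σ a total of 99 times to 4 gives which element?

1

4 lies in the 8-cycle (1, 6, 9, 7, 8, 4, 2, 3).
On an 8-cycle, σ^8 is the identity, so σ^99 = σ^3 there (99 ≡ 3 mod 8).
Advancing 3 steps from 4: 4 → 2 → 3 → 1.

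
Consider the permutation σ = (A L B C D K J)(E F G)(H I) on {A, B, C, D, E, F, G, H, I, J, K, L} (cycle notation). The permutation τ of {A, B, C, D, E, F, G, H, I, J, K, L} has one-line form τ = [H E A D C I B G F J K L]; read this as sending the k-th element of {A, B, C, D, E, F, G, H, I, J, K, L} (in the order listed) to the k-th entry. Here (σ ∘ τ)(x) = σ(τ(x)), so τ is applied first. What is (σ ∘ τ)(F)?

τ(F) = I, then σ(I) = H; composing gives (σ ∘ τ)(F) = H.

H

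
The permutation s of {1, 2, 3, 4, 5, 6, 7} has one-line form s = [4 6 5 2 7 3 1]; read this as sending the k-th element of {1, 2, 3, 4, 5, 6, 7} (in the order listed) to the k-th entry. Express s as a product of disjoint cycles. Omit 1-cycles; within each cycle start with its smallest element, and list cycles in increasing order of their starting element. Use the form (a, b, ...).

(1, 4, 2, 6, 3, 5, 7)

From 1: 1 → 4 → 2 → 6 → 3 → 5 → 7 → 1, closing the cycle (1, 4, 2, 6, 3, 5, 7).
Repeating from the next unused element and collecting all non-trivial cycles gives (1, 4, 2, 6, 3, 5, 7).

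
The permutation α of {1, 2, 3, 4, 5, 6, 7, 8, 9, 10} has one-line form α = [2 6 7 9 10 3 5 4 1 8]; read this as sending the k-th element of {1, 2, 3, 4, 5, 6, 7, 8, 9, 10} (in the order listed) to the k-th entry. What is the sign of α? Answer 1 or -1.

In disjoint-cycle form the cycle lengths are 10.
A cycle is odd iff its length is even; α has 1 even-length cycle, so sgn(α) = (−1)^1 and α is odd.

-1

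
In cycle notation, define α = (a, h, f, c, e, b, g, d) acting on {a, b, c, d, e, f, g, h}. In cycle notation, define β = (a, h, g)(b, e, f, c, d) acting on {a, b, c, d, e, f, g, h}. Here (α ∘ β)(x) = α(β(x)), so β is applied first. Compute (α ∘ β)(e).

β(e) = f, then α(f) = c; composing gives (α ∘ β)(e) = c.

c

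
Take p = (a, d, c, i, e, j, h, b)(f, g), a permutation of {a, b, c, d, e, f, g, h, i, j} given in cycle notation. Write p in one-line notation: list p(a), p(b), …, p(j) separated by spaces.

d a i c j g f b e h

Image by image: a→d, b→a, c→i, d→c, e→j, f→g, g→f, h→b, i→e, j→h.
Listing these in domain order gives d a i c j g f b e h.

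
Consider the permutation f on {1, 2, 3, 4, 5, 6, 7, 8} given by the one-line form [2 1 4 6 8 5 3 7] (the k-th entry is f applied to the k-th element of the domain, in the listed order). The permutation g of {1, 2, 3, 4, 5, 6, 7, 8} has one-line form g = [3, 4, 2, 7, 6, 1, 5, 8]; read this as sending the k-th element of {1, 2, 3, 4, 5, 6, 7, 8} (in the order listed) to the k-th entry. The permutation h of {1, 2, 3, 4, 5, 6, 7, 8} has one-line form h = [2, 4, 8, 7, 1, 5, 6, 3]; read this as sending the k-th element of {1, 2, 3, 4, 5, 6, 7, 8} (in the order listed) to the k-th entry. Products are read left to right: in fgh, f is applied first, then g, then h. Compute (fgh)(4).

Chase 4: f(4) = 6; g(6) = 1; h(1) = 2. Hence (fgh)(4) = 2.

2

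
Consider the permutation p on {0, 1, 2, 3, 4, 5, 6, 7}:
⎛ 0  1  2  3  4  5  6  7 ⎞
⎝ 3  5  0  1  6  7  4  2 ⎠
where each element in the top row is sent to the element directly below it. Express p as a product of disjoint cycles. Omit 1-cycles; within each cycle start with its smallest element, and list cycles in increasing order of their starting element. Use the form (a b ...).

(0 3 1 5 7 2)(4 6)

Start at 0 and follow images: 0 → 3 → 1 → 5 → 7 → 2 → 0, giving the cycle (0 3 1 5 7 2).
Repeating from the next unused element and collecting all non-trivial cycles gives (0 3 1 5 7 2)(4 6).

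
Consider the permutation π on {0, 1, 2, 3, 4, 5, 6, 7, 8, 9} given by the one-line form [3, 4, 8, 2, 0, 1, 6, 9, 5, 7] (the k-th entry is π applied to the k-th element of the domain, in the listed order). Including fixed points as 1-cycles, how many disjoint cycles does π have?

The cycle decomposition is (0 3 2 8 5 1 4)(6)(7 9), which has 3 cycles (counting 1-cycles).

3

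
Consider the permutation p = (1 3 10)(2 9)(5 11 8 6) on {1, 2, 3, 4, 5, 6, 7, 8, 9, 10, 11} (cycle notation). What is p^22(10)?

10 lies in the 3-cycle (1 3 10).
On a 3-cycle, p^3 is the identity, so p^22 = p^1 there (22 ≡ 1 mod 3).
Stepping 1 place around the cycle: 10 → 1.

1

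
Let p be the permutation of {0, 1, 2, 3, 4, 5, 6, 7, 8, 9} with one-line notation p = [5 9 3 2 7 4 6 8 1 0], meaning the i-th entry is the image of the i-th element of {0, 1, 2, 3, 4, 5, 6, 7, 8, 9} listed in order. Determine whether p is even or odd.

In disjoint-cycle form the cycle lengths are 7, 2, 1.
A cycle is odd iff its length is even; p has 1 even-length cycle, so sgn(p) = (−1)^1 and p is odd.

odd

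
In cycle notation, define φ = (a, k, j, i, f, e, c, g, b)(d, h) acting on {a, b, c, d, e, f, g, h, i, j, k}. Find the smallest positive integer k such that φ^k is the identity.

The cycle type of φ is (9, 2).
Since disjoint cycles commute, ord(φ) = lcm(9, 2) = 18.

18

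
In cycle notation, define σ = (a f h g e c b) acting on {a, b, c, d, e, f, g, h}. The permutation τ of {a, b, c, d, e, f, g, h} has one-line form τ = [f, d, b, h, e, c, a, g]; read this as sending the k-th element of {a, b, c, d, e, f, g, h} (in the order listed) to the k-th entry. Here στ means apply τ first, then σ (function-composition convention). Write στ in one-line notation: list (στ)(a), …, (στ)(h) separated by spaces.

h d a g c b f e

Chase each element through τ then σ: a → f → h; b → d → d; c → b → a; d → h → g; e → e → c; f → c → b; g → a → f; h → g → e.
So στ in one-line form is h d a g c b f e.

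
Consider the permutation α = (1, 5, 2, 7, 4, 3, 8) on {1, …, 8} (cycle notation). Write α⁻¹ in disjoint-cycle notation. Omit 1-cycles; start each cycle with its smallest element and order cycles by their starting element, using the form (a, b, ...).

(1, 8, 3, 4, 7, 2, 5)

Inverting a permutation written in cycle notation just reverses the order within every cycle.
After reversing and putting each cycle's least element first, α⁻¹ = (1, 8, 3, 4, 7, 2, 5).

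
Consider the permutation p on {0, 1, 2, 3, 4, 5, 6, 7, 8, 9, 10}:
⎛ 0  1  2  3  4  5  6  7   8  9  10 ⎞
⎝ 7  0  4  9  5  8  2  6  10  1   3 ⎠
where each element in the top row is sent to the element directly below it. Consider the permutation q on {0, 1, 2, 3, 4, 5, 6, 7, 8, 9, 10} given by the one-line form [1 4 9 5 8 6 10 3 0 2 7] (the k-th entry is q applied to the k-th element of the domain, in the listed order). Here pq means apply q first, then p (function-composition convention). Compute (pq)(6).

3

First apply q: q(6) = 10, then p(10) = 3. Thus (pq)(6) = 3.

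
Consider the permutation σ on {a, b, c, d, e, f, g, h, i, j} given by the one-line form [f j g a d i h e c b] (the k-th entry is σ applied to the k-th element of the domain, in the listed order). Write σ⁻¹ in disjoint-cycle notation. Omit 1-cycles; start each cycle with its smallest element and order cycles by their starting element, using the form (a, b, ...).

(a, d, e, h, g, c, i, f)(b, j)

The cycle decomposition of σ is (a, f, i, c, g, h, e, d)(b, j).
The inverse reverses every cycle; in canonical form, σ⁻¹ = (a, d, e, h, g, c, i, f)(b, j).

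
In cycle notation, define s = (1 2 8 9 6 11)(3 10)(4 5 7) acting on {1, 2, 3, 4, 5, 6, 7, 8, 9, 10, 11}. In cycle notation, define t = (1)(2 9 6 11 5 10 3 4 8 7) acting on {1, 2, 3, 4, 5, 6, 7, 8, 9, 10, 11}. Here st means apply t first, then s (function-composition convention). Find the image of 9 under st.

(st)(9) = s(t(9)). t(9) = 6, then s(6) = 11. So (st)(9) = 11.

11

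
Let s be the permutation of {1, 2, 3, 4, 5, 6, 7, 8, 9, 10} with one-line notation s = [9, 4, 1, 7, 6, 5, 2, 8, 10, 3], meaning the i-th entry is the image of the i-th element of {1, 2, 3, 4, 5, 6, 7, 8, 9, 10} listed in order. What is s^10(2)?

Tracing 2 → 4 → … returns to 2 after 3 steps, so 2 lies in a 3-cycle (2, 4, 7).
Powers repeat with period 3 on this cycle, and 10 mod 3 = 1, so s^10(2) = s^1(2).
Advancing 1 step from 2: 2 → 4.

4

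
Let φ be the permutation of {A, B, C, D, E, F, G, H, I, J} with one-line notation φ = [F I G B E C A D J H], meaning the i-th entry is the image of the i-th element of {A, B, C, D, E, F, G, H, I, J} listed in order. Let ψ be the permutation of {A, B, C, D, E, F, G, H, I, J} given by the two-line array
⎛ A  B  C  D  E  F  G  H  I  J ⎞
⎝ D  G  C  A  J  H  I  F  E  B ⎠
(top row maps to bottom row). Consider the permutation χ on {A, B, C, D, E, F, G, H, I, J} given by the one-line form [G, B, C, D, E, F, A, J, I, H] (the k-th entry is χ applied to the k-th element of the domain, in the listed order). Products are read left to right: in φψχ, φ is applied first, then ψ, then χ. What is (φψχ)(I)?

B

Chase I: φ(I) = J; ψ(J) = B; χ(B) = B. Hence (φψχ)(I) = B.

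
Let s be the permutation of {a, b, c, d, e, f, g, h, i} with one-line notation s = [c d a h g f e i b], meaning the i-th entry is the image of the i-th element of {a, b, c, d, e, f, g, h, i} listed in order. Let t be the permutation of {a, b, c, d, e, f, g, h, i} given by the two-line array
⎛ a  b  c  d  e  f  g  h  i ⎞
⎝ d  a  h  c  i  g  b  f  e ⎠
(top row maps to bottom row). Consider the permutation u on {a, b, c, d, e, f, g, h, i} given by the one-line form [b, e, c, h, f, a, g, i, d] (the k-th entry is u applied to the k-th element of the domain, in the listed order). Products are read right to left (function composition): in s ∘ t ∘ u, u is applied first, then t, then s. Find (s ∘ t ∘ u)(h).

Chase h: u(h) = i; t(i) = e; s(e) = g. Hence (s ∘ t ∘ u)(h) = g.

g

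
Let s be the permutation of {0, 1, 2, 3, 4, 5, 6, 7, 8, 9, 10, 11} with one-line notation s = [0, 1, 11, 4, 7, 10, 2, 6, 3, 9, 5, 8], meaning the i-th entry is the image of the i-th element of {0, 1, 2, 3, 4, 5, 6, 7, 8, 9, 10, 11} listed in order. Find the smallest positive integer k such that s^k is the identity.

Decomposing into disjoint cycles gives cycle lengths 7, 2, 1, 1, 1.
Since disjoint cycles commute, ord(s) = lcm(7, 2) = 14.

14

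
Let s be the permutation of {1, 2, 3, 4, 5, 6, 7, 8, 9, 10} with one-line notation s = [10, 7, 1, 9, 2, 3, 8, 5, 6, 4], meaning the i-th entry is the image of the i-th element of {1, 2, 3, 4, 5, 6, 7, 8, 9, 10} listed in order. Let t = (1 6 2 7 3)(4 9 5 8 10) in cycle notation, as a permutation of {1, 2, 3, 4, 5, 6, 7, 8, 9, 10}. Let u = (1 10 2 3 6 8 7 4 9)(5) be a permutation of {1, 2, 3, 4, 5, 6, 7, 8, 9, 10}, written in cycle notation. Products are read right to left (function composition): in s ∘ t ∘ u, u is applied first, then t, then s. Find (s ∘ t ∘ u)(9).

Chase 9: u(9) = 1; t(1) = 6; s(6) = 3. Hence (s ∘ t ∘ u)(9) = 3.

3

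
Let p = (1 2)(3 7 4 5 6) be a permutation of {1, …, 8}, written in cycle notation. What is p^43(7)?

7 lies in the 5-cycle (3 7 4 5 6).
Powers repeat with period 5 on this cycle, and 43 mod 5 = 3, so p^43(7) = p^3(7).
Stepping 3 places around the cycle: 7 → 4 → 5 → 6.

6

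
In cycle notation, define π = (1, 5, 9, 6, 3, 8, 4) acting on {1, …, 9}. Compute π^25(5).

8

5 lies in the 7-cycle (1, 5, 9, 6, 3, 8, 4).
On a 7-cycle, π^7 is the identity, so π^25 = π^4 there (25 ≡ 4 mod 7).
Stepping 4 places around the cycle: 5 → 9 → 6 → 3 → 8.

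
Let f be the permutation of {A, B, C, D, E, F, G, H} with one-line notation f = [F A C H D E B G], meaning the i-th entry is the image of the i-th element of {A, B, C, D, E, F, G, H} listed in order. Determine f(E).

E is element number 5 of the domain, and entry number 5 of the one-line form is D, so f(E) = D.

D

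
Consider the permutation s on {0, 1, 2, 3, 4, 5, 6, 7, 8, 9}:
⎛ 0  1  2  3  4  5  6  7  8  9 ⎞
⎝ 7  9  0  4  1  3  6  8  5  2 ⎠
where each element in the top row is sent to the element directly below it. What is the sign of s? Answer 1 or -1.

In disjoint-cycle form the cycle lengths are 9, 1.
A cycle of length ℓ contributes ℓ−1 transpositions, so s is a product of 8 transpositions — even.

1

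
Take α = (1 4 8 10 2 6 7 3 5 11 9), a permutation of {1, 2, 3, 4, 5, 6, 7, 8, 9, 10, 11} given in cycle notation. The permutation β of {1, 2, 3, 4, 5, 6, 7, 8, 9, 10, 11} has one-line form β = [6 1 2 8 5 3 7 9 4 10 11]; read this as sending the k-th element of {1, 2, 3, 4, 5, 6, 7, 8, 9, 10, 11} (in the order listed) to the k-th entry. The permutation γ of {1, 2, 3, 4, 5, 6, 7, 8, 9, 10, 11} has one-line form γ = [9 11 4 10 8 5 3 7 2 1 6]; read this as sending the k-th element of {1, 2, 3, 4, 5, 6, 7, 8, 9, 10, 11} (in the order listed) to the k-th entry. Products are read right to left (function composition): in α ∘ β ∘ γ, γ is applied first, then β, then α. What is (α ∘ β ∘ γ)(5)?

(α ∘ β ∘ γ)(5) = α(β(γ(5))). γ(5) = 8, then β(8) = 9, then α(9) = 1, so the result is 1.

1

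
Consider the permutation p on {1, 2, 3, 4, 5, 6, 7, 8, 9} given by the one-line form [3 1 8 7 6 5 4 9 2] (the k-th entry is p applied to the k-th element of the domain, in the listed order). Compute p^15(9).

Tracing 9 → 2 → … returns to 9 after 5 steps, so 9 lies in a 5-cycle (1, 3, 8, 9, 2).
On a 5-cycle, p^5 is the identity, so p^15 = p^0 there (15 ≡ 0 mod 5).
So p^15(9) = 9.

9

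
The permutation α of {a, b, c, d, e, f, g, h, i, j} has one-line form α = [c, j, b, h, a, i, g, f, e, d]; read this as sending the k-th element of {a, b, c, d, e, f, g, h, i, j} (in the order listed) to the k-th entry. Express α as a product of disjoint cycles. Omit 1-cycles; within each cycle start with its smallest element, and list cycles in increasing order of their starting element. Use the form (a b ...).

Start at a and follow images: a → c → b → j → d → h → f → i → e → a, giving the cycle (a c b j d h f i e).
Continuing from each remaining unvisited element yields (a c b j d h f i e).

(a c b j d h f i e)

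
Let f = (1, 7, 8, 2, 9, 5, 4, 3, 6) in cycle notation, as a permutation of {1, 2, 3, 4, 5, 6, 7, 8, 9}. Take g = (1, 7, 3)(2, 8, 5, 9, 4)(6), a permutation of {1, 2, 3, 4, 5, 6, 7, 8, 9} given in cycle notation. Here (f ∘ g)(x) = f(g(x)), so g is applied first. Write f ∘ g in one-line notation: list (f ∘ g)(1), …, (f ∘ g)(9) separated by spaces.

8 2 7 9 5 1 6 4 3

(f ∘ g)(x) = f(g(x)). Computing each image: f(g(1)) = f(7) = 8, f(g(2)) = f(8) = 2, f(g(3)) = f(1) = 7, f(g(4)) = f(2) = 9, f(g(5)) = f(9) = 5, f(g(6)) = f(6) = 1, f(g(7)) = f(3) = 6, f(g(8)) = f(5) = 4, f(g(9)) = f(4) = 3.
Hence f ∘ g = [8 2 7 9 5 1 6 4 3].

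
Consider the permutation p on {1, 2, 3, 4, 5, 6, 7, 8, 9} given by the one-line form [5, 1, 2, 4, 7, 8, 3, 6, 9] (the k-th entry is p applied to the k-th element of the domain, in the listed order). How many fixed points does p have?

The fixed points (elements with p(x) = x) are {4, 9}, so there are 2.

2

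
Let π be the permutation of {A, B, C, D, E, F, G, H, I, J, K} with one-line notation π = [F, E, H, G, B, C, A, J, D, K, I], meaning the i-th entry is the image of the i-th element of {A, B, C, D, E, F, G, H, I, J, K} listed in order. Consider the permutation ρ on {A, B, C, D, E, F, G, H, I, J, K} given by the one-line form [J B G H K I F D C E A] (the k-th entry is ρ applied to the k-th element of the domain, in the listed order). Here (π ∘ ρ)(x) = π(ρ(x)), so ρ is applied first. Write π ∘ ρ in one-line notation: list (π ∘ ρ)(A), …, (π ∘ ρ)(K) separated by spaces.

Chase each element through ρ then π: A → J → K; B → B → E; C → G → A; D → H → J; E → K → I; F → I → D; G → F → C; H → D → G; I → C → H; J → E → B; K → A → F.
So π ∘ ρ in one-line form is K E A J I D C G H B F.

K E A J I D C G H B F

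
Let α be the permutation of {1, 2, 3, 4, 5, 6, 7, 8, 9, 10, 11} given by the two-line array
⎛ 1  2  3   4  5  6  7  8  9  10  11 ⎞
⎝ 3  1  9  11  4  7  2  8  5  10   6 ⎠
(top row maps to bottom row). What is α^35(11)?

Tracing 11 → 6 → … returns to 11 after 9 steps, so 11 lies in a 9-cycle (1 3 9 5 4 11 6 7 2).
Since the cycle has length 9, α^35 acts on it the same as α^8 (35 mod 9 = 8).
Stepping 8 places around the cycle: 11 → 6 → 7 → 2 → 1 → 3 → 9 → 5 → 4.

4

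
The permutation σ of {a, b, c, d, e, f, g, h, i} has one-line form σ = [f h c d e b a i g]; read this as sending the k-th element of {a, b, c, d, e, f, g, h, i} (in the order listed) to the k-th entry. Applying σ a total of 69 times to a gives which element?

h

Tracing a → f → … returns to a after 6 steps, so a lies in a 6-cycle (a f b h i g).
Since the cycle has length 6, σ^69 acts on it the same as σ^3 (69 mod 6 = 3).
Advancing 3 steps from a: a → f → b → h.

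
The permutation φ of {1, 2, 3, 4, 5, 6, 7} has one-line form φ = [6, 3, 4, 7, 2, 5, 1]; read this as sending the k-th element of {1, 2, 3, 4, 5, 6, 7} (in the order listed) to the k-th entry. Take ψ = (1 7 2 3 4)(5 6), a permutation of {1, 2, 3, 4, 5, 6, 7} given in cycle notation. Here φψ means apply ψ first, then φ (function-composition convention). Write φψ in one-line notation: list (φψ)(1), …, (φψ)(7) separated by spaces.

1 4 7 6 5 2 3

(φψ)(x) = φ(ψ(x)). Computing each image: φ(ψ(1)) = φ(7) = 1, φ(ψ(2)) = φ(3) = 4, φ(ψ(3)) = φ(4) = 7, φ(ψ(4)) = φ(1) = 6, φ(ψ(5)) = φ(6) = 5, φ(ψ(6)) = φ(5) = 2, φ(ψ(7)) = φ(2) = 3.
Hence φψ = [1 4 7 6 5 2 3].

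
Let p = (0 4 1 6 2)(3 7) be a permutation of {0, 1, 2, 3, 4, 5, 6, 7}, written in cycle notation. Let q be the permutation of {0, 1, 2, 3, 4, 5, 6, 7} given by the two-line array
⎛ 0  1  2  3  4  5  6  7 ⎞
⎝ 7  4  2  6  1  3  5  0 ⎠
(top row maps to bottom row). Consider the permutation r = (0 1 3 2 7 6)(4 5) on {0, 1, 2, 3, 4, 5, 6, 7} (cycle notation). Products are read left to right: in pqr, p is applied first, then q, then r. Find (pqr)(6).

Apply the permutations in order: p(6) = 2, then q(2) = 2, then r(2) = 7. So (pqr)(6) = 7.

7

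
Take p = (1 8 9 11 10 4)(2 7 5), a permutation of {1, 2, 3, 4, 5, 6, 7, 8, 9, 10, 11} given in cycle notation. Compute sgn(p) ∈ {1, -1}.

-1

The cycle lengths are 6, 3, 1, 1.
A cycle is odd iff its length is even; p has 1 even-length cycle, so sgn(p) = (−1)^1 and p is odd.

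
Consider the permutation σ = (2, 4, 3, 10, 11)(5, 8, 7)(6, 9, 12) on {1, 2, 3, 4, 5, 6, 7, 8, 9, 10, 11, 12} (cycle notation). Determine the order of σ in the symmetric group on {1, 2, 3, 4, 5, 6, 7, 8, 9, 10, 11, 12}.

15

The disjoint cycles have lengths 5, 3, 3, 1.
The order is lcm(5, 3, 3) = 15.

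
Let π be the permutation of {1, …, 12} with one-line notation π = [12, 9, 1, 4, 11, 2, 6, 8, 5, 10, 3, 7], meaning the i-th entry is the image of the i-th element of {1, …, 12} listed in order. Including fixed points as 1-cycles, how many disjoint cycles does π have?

The cycle decomposition is (1 12 7 6 2 9 5 11 3)(4)(8)(10), which has 4 cycles (counting 1-cycles).

4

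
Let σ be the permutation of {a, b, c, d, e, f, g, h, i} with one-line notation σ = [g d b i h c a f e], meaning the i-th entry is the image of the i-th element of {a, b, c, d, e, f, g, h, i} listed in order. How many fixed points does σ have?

0

No element satisfies σ(x) = x, so there are 0 fixed points.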